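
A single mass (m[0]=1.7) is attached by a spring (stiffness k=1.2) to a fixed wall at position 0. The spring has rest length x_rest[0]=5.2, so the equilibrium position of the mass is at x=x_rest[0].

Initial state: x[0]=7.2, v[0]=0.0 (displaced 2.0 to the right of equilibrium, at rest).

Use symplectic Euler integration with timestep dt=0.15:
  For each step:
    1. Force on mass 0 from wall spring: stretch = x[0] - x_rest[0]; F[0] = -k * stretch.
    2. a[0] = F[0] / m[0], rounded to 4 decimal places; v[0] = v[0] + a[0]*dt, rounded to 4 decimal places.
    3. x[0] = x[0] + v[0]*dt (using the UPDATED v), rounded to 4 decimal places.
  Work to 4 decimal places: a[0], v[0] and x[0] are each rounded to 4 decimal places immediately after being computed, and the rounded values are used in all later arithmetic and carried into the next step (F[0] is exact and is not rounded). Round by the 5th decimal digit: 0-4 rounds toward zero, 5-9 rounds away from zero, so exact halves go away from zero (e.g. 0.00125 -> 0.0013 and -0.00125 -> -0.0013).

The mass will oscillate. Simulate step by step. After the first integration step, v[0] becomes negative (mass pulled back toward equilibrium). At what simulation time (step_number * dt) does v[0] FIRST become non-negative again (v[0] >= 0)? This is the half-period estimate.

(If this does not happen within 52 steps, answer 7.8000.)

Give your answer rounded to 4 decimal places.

Answer: 3.7500

Derivation:
Step 0: x=[7.2000] v=[0.0000]
Step 1: x=[7.1682] v=[-0.2118]
Step 2: x=[7.1052] v=[-0.4202]
Step 3: x=[7.0119] v=[-0.6219]
Step 4: x=[6.8898] v=[-0.8138]
Step 5: x=[6.7409] v=[-0.9927]
Step 6: x=[6.5675] v=[-1.1559]
Step 7: x=[6.3724] v=[-1.3007]
Step 8: x=[6.1587] v=[-1.4248]
Step 9: x=[5.9298] v=[-1.5263]
Step 10: x=[5.6893] v=[-1.6036]
Step 11: x=[5.4410] v=[-1.6554]
Step 12: x=[5.1889] v=[-1.6809]
Step 13: x=[4.9369] v=[-1.6797]
Step 14: x=[4.6891] v=[-1.6518]
Step 15: x=[4.4494] v=[-1.5977]
Step 16: x=[4.2217] v=[-1.5182]
Step 17: x=[4.0095] v=[-1.4146]
Step 18: x=[3.8162] v=[-1.2885]
Step 19: x=[3.6449] v=[-1.1420]
Step 20: x=[3.4983] v=[-0.9773]
Step 21: x=[3.3787] v=[-0.7971]
Step 22: x=[3.2881] v=[-0.6043]
Step 23: x=[3.2278] v=[-0.4019]
Step 24: x=[3.1988] v=[-0.1931]
Step 25: x=[3.2016] v=[0.0188]
First v>=0 after going negative at step 25, time=3.7500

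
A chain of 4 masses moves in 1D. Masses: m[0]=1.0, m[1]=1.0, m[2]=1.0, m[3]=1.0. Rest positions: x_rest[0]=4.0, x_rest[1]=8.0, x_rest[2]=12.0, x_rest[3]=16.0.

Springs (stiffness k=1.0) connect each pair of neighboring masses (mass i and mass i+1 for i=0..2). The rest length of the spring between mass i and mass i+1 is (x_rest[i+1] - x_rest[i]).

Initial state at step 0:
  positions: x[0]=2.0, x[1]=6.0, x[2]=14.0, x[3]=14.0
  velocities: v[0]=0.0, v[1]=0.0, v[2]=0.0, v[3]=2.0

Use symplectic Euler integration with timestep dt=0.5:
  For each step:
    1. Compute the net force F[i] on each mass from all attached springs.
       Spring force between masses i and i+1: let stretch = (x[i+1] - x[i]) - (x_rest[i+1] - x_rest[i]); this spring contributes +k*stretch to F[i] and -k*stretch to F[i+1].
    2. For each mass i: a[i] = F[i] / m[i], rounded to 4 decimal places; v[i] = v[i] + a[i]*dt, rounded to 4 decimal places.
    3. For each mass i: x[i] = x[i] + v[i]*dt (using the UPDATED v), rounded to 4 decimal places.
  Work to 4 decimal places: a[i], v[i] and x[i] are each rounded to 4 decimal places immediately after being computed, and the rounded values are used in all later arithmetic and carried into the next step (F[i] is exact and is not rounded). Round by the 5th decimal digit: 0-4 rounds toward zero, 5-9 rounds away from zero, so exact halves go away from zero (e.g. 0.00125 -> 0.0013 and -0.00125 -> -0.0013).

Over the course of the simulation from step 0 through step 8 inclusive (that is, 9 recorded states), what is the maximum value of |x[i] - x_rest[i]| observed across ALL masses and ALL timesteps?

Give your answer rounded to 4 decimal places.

Answer: 3.3058

Derivation:
Step 0: x=[2.0000 6.0000 14.0000 14.0000] v=[0.0000 0.0000 0.0000 2.0000]
Step 1: x=[2.0000 7.0000 12.0000 16.0000] v=[0.0000 2.0000 -4.0000 4.0000]
Step 2: x=[2.2500 8.0000 9.7500 18.0000] v=[0.5000 2.0000 -4.5000 4.0000]
Step 3: x=[2.9375 8.0000 9.1250 18.9375] v=[1.3750 0.0000 -1.2500 1.8750]
Step 4: x=[3.8907 7.0156 10.6719 18.4219] v=[1.9063 -1.9688 3.0938 -1.0313]
Step 5: x=[4.6251 6.1641 13.2423 16.9688] v=[1.4688 -1.7031 5.1407 -2.9063]
Step 6: x=[4.7443 6.6974 14.9748 15.5840] v=[0.2383 1.0665 3.4649 -2.7696]
Step 7: x=[4.3517 8.8118 14.7902 15.0469] v=[-0.7852 4.2287 -0.3692 -1.0742]
Step 8: x=[4.0741 11.3058 13.1752 15.4457] v=[-0.5552 4.9879 -3.2301 0.7975]
Max displacement = 3.3058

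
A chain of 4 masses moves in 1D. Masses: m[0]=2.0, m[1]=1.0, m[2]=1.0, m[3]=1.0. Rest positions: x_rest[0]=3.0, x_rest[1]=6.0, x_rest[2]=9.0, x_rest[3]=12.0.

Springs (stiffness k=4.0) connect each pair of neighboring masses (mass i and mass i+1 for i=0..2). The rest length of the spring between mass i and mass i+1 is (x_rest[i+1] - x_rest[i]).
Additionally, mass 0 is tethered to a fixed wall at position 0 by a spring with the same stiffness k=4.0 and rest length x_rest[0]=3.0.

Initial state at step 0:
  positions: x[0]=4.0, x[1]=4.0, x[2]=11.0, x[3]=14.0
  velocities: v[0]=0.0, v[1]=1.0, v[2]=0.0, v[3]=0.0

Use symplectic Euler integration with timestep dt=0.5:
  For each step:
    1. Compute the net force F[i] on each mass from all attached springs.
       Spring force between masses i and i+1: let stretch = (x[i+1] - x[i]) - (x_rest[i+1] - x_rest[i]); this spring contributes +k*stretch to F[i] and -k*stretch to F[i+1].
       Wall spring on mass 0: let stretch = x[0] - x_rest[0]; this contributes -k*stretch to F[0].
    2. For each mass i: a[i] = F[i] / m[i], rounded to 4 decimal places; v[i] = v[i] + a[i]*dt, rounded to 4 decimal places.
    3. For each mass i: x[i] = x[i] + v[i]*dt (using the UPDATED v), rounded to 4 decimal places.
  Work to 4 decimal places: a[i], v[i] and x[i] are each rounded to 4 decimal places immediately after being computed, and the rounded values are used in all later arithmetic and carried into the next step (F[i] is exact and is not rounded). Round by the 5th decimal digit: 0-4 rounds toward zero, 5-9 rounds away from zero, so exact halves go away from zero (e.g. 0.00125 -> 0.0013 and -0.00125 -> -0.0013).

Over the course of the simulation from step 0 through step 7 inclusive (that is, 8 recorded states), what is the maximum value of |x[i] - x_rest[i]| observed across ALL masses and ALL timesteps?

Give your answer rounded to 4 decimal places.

Answer: 5.5000

Derivation:
Step 0: x=[4.0000 4.0000 11.0000 14.0000] v=[0.0000 1.0000 0.0000 0.0000]
Step 1: x=[2.0000 11.5000 7.0000 14.0000] v=[-4.0000 15.0000 -8.0000 0.0000]
Step 2: x=[3.7500 5.0000 14.5000 10.0000] v=[3.5000 -13.0000 15.0000 -8.0000]
Step 3: x=[4.2500 6.7500 8.0000 13.5000] v=[1.0000 3.5000 -13.0000 7.0000]
Step 4: x=[3.8750 7.2500 5.7500 14.5000] v=[-0.7500 1.0000 -4.5000 2.0000]
Step 5: x=[3.2500 2.8750 13.7500 9.7500] v=[-1.2500 -8.7500 16.0000 -9.5000]
Step 6: x=[0.8125 9.7500 6.8750 12.0000] v=[-4.8750 13.7500 -13.7500 4.5000]
Step 7: x=[2.4375 4.8125 8.0000 12.1250] v=[3.2500 -9.8750 2.2500 0.2500]
Max displacement = 5.5000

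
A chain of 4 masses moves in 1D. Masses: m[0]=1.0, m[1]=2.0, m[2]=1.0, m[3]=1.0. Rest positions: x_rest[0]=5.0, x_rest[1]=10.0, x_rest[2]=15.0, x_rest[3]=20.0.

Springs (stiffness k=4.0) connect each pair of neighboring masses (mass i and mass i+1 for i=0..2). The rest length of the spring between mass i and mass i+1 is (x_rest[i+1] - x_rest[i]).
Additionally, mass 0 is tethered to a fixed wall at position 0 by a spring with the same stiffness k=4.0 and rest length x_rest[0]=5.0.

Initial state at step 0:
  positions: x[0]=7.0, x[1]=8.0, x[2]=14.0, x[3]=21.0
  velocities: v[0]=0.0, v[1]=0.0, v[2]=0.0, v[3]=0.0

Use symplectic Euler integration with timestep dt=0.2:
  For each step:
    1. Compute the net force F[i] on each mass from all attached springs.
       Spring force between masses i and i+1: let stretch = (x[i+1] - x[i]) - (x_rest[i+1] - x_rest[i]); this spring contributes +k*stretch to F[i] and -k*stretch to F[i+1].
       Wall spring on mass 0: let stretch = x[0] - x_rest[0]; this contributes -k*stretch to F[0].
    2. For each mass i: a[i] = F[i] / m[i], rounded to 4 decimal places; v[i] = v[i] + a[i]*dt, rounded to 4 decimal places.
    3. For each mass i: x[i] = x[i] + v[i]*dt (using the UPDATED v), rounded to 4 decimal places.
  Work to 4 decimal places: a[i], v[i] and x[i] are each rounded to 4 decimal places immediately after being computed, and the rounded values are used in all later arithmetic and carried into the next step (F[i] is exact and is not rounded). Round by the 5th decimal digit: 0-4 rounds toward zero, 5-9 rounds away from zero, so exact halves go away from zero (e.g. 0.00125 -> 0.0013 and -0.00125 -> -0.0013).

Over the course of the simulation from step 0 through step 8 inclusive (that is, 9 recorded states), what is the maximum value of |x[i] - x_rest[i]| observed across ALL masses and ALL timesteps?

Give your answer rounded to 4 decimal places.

Step 0: x=[7.0000 8.0000 14.0000 21.0000] v=[0.0000 0.0000 0.0000 0.0000]
Step 1: x=[6.0400 8.4000 14.1600 20.6800] v=[-4.8000 2.0000 0.8000 -1.6000]
Step 2: x=[4.4912 9.0720 14.4416 20.1168] v=[-7.7440 3.3600 1.4080 -2.8160]
Step 3: x=[2.9567 9.8071 14.7721 19.4456] v=[-7.6723 3.6755 1.6525 -3.3562]
Step 4: x=[2.0452 10.3914 15.0560 18.8266] v=[-4.5573 2.9213 1.4193 -3.0950]
Step 5: x=[2.1419 10.6811 15.1968 18.4043] v=[0.4835 1.4487 0.7041 -2.1115]
Step 6: x=[3.2622 10.6490 15.1283 18.2688] v=[5.6013 -0.1607 -0.3425 -0.6775]
Step 7: x=[5.0424 10.3843 14.8456 18.4308] v=[8.9010 -1.3237 -1.4135 0.8101]
Step 8: x=[6.8705 10.0491 14.4227 18.8192] v=[9.1406 -1.6759 -2.1144 1.9419]
Max displacement = 2.9548

Answer: 2.9548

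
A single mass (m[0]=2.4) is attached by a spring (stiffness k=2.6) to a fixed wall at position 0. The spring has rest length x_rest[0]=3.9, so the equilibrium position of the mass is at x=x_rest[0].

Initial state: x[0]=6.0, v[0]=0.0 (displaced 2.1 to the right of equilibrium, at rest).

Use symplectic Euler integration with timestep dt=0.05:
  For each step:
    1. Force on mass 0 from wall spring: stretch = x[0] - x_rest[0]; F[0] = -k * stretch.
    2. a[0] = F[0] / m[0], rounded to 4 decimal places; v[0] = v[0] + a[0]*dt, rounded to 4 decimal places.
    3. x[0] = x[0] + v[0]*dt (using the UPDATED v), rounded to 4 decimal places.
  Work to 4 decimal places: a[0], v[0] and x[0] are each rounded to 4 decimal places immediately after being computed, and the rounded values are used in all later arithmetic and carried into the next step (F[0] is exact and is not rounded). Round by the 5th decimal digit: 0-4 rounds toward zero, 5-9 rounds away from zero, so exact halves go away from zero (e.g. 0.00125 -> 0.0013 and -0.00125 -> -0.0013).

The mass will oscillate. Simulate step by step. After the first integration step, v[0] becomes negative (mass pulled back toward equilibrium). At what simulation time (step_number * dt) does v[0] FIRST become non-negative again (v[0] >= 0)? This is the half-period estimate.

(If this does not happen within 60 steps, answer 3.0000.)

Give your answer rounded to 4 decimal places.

Answer: 3.0000

Derivation:
Step 0: x=[6.0000] v=[0.0000]
Step 1: x=[5.9943] v=[-0.1138]
Step 2: x=[5.9829] v=[-0.2272]
Step 3: x=[5.9659] v=[-0.3400]
Step 4: x=[5.9433] v=[-0.4519]
Step 5: x=[5.9152] v=[-0.5626]
Step 6: x=[5.8816] v=[-0.6718]
Step 7: x=[5.8426] v=[-0.7791]
Step 8: x=[5.7984] v=[-0.8843]
Step 9: x=[5.7490] v=[-0.9871]
Step 10: x=[5.6946] v=[-1.0873]
Step 11: x=[5.6354] v=[-1.1845]
Step 12: x=[5.5715] v=[-1.2785]
Step 13: x=[5.5031] v=[-1.3690]
Step 14: x=[5.4303] v=[-1.4558]
Step 15: x=[5.3534] v=[-1.5387]
Step 16: x=[5.2725] v=[-1.6174]
Step 17: x=[5.1879] v=[-1.6917]
Step 18: x=[5.0998] v=[-1.7615]
Step 19: x=[5.0085] v=[-1.8265]
Step 20: x=[4.9142] v=[-1.8865]
Step 21: x=[4.8171] v=[-1.9414]
Step 22: x=[4.7175] v=[-1.9911]
Step 23: x=[4.6157] v=[-2.0354]
Step 24: x=[4.5120] v=[-2.0742]
Step 25: x=[4.4066] v=[-2.1074]
Step 26: x=[4.2999] v=[-2.1348]
Step 27: x=[4.1921] v=[-2.1565]
Step 28: x=[4.0835] v=[-2.1723]
Step 29: x=[3.9744] v=[-2.1822]
Step 30: x=[3.8651] v=[-2.1862]
Step 31: x=[3.7559] v=[-2.1843]
Step 32: x=[3.6471] v=[-2.1765]
Step 33: x=[3.5390] v=[-2.1628]
Step 34: x=[3.4318] v=[-2.1432]
Step 35: x=[3.3259] v=[-2.1178]
Step 36: x=[3.2216] v=[-2.0867]
Step 37: x=[3.1191] v=[-2.0500]
Step 38: x=[3.0187] v=[-2.0077]
Step 39: x=[2.9207] v=[-1.9600]
Step 40: x=[2.8254] v=[-1.9070]
Step 41: x=[2.7330] v=[-1.8488]
Step 42: x=[2.6437] v=[-1.7856]
Step 43: x=[2.5578] v=[-1.7176]
Step 44: x=[2.4756] v=[-1.6449]
Step 45: x=[2.3972] v=[-1.5677]
Step 46: x=[2.3229] v=[-1.4863]
Step 47: x=[2.2529] v=[-1.4009]
Step 48: x=[2.1873] v=[-1.3117]
Step 49: x=[2.1264] v=[-1.2189]
Step 50: x=[2.0703] v=[-1.1228]
Step 51: x=[2.0191] v=[-1.0237]
Step 52: x=[1.9730] v=[-0.9218]
Step 53: x=[1.9321] v=[-0.8174]
Step 54: x=[1.8966] v=[-0.7108]
Step 55: x=[1.8665] v=[-0.6023]
Step 56: x=[1.8419] v=[-0.4922]
Step 57: x=[1.8229] v=[-0.3807]
Step 58: x=[1.8095] v=[-0.2682]
Step 59: x=[1.8018] v=[-0.1550]
Step 60: x=[1.7997] v=[-0.0413]
v[0] did not become non-negative within 60 steps; using fallback time=3.0000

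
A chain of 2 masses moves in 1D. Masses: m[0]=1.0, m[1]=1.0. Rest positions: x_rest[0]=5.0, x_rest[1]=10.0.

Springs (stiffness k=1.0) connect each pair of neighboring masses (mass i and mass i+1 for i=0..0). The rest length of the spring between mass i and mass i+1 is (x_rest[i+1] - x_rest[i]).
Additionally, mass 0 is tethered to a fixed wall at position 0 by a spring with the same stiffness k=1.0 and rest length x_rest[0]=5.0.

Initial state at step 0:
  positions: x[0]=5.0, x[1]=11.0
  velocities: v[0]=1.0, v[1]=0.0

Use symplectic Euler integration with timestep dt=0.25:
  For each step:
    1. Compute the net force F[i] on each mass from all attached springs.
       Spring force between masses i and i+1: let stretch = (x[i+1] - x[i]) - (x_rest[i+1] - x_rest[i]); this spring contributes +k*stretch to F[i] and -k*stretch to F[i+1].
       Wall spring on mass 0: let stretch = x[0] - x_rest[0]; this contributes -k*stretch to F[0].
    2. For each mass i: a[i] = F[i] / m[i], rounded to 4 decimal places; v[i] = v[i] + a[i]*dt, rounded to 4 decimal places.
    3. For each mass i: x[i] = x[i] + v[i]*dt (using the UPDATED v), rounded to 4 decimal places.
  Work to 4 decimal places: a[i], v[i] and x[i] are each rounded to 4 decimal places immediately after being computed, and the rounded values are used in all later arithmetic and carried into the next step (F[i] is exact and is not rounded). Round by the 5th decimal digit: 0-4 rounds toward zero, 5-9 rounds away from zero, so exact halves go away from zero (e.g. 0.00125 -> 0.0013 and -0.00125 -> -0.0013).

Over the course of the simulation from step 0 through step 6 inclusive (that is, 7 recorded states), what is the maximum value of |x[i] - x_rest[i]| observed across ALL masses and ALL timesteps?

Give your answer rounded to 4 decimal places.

Step 0: x=[5.0000 11.0000] v=[1.0000 0.0000]
Step 1: x=[5.3125 10.9375] v=[1.2500 -0.2500]
Step 2: x=[5.6445 10.8359] v=[1.3281 -0.4063]
Step 3: x=[5.9482 10.7224] v=[1.2148 -0.4542]
Step 4: x=[6.1785 10.6230] v=[0.9213 -0.3978]
Step 5: x=[6.3005 10.5583] v=[0.4878 -0.2589]
Step 6: x=[6.2948 10.5400] v=[-0.0229 -0.0734]
Max displacement = 1.3005

Answer: 1.3005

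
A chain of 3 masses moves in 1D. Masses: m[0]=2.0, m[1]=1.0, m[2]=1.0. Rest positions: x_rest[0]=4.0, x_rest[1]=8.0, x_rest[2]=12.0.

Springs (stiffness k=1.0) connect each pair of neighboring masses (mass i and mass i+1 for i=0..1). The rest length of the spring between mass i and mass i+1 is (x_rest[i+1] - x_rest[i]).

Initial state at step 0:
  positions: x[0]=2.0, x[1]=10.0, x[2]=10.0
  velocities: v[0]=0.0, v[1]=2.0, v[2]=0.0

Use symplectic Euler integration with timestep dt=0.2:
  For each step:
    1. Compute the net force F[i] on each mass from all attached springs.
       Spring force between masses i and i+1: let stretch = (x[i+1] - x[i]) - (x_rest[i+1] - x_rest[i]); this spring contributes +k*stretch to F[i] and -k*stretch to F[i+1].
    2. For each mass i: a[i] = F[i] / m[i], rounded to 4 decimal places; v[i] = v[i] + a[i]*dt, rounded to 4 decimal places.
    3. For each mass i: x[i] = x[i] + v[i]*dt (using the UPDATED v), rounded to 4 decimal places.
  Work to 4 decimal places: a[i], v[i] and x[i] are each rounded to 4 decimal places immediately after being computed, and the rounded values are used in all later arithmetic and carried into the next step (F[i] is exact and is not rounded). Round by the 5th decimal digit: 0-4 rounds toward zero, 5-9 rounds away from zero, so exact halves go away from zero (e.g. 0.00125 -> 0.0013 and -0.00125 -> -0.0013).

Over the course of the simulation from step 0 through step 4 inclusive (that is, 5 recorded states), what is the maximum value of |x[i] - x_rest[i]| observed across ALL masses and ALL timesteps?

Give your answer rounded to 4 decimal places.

Answer: 2.0800

Derivation:
Step 0: x=[2.0000 10.0000 10.0000] v=[0.0000 2.0000 0.0000]
Step 1: x=[2.0800 10.0800 10.1600] v=[0.4000 0.4000 0.8000]
Step 2: x=[2.2400 9.8432 10.4768] v=[0.8000 -1.1840 1.5840]
Step 3: x=[2.4721 9.3276 10.9283] v=[1.1603 -2.5779 2.2573]
Step 4: x=[2.7613 8.6018 11.4757] v=[1.4459 -3.6289 2.7372]
Max displacement = 2.0800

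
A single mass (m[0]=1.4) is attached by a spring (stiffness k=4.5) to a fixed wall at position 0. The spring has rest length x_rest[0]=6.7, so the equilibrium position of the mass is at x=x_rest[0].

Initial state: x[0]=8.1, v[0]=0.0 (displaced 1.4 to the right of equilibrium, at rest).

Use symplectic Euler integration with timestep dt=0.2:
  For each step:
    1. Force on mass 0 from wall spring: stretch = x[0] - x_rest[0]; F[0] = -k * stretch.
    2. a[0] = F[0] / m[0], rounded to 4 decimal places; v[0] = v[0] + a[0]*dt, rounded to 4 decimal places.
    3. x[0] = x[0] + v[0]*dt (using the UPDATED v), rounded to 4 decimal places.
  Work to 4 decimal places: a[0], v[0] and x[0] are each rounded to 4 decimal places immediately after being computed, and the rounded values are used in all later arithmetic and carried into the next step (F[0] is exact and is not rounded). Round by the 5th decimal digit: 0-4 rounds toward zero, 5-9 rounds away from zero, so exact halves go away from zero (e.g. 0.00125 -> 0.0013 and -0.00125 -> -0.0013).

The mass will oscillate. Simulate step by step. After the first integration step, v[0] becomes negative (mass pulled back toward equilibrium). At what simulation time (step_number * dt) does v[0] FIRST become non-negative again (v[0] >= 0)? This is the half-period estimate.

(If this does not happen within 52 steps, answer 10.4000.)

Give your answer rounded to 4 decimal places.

Answer: 1.8000

Derivation:
Step 0: x=[8.1000] v=[0.0000]
Step 1: x=[7.9200] v=[-0.9000]
Step 2: x=[7.5831] v=[-1.6843]
Step 3: x=[7.1327] v=[-2.2520]
Step 4: x=[6.6267] v=[-2.5302]
Step 5: x=[6.1301] v=[-2.4831]
Step 6: x=[5.7068] v=[-2.1167]
Step 7: x=[5.4112] v=[-1.4782]
Step 8: x=[5.2813] v=[-0.6497]
Step 9: x=[5.3338] v=[0.2623]
First v>=0 after going negative at step 9, time=1.8000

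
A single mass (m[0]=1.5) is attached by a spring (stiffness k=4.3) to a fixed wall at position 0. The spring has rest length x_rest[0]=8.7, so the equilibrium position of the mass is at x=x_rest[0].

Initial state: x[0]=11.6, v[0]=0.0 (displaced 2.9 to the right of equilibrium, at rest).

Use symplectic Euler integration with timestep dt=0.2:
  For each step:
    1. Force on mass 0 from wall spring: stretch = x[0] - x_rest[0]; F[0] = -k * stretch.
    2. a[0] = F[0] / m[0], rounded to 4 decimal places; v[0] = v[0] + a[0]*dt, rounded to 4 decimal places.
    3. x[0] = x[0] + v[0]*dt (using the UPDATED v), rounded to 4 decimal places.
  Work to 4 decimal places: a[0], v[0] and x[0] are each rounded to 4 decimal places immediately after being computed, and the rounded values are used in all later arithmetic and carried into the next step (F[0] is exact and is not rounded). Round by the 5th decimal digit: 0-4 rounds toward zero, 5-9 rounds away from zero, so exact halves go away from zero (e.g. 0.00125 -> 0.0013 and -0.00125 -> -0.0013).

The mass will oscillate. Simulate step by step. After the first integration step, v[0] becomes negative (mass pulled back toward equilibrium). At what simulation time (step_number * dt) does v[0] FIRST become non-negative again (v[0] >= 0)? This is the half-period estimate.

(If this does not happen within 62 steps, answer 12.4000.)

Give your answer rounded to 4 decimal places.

Step 0: x=[11.6000] v=[0.0000]
Step 1: x=[11.2675] v=[-1.6627]
Step 2: x=[10.6406] v=[-3.1347]
Step 3: x=[9.7911] v=[-4.2473]
Step 4: x=[8.8165] v=[-4.8729]
Step 5: x=[7.8286] v=[-4.9397]
Step 6: x=[6.9406] v=[-4.4401]
Step 7: x=[6.2543] v=[-3.4314]
Step 8: x=[5.8485] v=[-2.0292]
Step 9: x=[5.7696] v=[-0.3943]
Step 10: x=[6.0268] v=[1.2858]
First v>=0 after going negative at step 10, time=2.0000

Answer: 2.0000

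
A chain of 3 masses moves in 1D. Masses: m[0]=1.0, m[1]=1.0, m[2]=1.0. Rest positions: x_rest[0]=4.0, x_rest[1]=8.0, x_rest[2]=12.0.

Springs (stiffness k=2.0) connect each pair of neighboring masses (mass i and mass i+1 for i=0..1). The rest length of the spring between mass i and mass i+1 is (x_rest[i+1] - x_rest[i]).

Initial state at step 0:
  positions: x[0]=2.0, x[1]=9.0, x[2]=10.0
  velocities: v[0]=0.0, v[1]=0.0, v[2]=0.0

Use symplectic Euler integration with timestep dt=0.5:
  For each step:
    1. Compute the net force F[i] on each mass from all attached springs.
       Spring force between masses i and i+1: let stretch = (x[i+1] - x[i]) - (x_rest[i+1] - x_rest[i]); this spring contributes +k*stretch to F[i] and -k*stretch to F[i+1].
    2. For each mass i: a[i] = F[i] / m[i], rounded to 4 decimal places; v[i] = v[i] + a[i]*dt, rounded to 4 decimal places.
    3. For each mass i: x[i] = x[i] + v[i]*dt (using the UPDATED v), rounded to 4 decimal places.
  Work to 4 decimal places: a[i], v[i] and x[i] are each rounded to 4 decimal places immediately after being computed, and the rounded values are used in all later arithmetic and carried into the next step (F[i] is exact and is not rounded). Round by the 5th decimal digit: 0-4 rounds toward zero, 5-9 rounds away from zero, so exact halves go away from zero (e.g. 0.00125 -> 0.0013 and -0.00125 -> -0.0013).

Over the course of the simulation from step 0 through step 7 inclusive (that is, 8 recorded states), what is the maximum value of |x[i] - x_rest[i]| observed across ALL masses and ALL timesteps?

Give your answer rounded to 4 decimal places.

Step 0: x=[2.0000 9.0000 10.0000] v=[0.0000 0.0000 0.0000]
Step 1: x=[3.5000 6.0000 11.5000] v=[3.0000 -6.0000 3.0000]
Step 2: x=[4.2500 4.5000 12.2500] v=[1.5000 -3.0000 1.5000]
Step 3: x=[3.1250 6.7500 11.1250] v=[-2.2500 4.5000 -2.2500]
Step 4: x=[1.8125 9.3750 9.8125] v=[-2.6250 5.2500 -2.6250]
Step 5: x=[2.2813 8.4375 10.2813] v=[0.9375 -1.8750 0.9375]
Step 6: x=[3.8282 5.3438 11.8282] v=[3.0937 -6.1874 3.0937]
Step 7: x=[4.1329 4.7345 12.1329] v=[0.6093 -1.2186 0.6093]
Max displacement = 3.5000

Answer: 3.5000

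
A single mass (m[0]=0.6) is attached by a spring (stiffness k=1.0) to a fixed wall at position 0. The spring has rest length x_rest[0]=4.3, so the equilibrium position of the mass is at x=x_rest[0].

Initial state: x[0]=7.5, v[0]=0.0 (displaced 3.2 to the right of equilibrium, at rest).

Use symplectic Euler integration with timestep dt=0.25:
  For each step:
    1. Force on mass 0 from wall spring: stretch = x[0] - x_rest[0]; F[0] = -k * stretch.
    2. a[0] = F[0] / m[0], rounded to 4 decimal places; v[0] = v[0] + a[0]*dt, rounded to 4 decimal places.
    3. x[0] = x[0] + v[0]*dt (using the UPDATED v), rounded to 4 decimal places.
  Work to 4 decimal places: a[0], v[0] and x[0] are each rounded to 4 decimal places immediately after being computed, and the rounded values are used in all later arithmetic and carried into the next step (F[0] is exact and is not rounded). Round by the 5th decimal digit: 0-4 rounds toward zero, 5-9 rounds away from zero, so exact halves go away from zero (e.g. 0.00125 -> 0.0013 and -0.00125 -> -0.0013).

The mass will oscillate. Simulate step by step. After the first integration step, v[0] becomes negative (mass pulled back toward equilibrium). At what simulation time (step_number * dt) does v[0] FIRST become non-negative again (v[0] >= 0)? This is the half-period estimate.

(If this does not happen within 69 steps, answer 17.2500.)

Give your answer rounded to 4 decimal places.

Step 0: x=[7.5000] v=[0.0000]
Step 1: x=[7.1667] v=[-1.3333]
Step 2: x=[6.5348] v=[-2.5278]
Step 3: x=[5.6701] v=[-3.4590]
Step 4: x=[4.6626] v=[-4.0299]
Step 5: x=[3.6174] v=[-4.1810]
Step 6: x=[2.6433] v=[-3.8966]
Step 7: x=[1.8417] v=[-3.2063]
Step 8: x=[1.2962] v=[-2.1820]
Step 9: x=[1.0636] v=[-0.9304]
Step 10: x=[1.1681] v=[0.4181]
First v>=0 after going negative at step 10, time=2.5000

Answer: 2.5000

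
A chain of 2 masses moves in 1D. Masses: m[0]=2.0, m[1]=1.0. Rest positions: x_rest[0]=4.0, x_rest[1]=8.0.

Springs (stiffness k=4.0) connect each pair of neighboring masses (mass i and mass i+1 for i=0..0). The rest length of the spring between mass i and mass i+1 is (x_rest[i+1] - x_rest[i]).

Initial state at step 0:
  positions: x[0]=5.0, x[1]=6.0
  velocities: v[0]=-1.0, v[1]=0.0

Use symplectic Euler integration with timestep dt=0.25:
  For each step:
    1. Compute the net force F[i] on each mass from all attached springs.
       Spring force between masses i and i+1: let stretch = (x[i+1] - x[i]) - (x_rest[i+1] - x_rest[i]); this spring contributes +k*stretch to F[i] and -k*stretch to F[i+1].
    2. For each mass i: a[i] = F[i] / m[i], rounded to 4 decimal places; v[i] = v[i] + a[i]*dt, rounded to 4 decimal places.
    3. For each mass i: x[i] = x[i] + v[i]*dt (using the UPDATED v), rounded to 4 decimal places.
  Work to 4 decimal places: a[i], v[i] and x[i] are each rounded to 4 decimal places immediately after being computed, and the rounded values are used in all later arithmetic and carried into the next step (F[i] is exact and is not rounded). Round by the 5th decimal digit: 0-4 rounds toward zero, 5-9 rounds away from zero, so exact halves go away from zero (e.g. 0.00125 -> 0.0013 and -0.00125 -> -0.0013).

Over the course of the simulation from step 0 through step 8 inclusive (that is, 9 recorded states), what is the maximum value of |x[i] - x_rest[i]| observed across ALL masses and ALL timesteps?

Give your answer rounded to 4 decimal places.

Answer: 2.7566

Derivation:
Step 0: x=[5.0000 6.0000] v=[-1.0000 0.0000]
Step 1: x=[4.3750 6.7500] v=[-2.5000 3.0000]
Step 2: x=[3.5469 7.9063] v=[-3.3125 4.6250]
Step 3: x=[2.7637 8.9727] v=[-3.1328 4.2656]
Step 4: x=[2.2566 9.4869] v=[-2.0283 2.0566]
Step 5: x=[2.1533 9.1935] v=[-0.4132 -1.1737]
Step 6: x=[2.4300 8.1400] v=[1.1069 -4.2139]
Step 7: x=[2.9205 6.6590] v=[1.9619 -5.9239]
Step 8: x=[3.3783 5.2434] v=[1.8312 -5.6624]
Max displacement = 2.7566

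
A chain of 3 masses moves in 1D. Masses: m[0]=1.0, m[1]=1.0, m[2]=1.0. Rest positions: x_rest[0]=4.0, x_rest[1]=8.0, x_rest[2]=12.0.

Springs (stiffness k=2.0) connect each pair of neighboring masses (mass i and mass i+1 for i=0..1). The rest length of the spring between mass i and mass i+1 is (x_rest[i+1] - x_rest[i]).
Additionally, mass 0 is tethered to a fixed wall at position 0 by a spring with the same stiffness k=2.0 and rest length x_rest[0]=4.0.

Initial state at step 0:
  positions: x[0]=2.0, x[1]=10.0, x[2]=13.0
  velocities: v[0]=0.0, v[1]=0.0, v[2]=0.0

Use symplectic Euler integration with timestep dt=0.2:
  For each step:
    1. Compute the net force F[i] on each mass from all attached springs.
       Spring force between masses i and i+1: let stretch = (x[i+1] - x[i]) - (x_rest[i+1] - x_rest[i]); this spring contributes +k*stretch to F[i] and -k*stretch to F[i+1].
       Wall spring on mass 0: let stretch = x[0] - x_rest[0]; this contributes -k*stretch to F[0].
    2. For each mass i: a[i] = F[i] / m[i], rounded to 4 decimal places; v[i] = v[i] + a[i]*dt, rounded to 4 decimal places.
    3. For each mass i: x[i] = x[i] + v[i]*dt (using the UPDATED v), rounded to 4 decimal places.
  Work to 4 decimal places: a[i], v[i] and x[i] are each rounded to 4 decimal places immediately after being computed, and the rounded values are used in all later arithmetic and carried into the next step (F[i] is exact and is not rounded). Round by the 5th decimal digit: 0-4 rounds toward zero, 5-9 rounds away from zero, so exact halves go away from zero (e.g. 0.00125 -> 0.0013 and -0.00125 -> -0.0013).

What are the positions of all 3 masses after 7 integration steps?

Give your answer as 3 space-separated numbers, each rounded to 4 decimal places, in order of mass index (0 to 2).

Answer: 6.2442 7.5244 12.3889

Derivation:
Step 0: x=[2.0000 10.0000 13.0000] v=[0.0000 0.0000 0.0000]
Step 1: x=[2.4800 9.6000 13.0800] v=[2.4000 -2.0000 0.4000]
Step 2: x=[3.3312 8.9088 13.2016] v=[4.2560 -3.4560 0.6080]
Step 3: x=[4.3621 8.1148 13.2998] v=[5.1546 -3.9699 0.4909]
Step 4: x=[5.3443 7.4354 13.3032] v=[4.9108 -3.3970 0.0169]
Step 5: x=[6.0662 7.0581 13.1572] v=[3.6095 -1.8863 -0.7302]
Step 6: x=[6.3822 7.0894 12.8432] v=[1.5798 0.1566 -1.5698]
Step 7: x=[6.2442 7.5244 12.3889] v=[-0.6902 2.1752 -2.2713]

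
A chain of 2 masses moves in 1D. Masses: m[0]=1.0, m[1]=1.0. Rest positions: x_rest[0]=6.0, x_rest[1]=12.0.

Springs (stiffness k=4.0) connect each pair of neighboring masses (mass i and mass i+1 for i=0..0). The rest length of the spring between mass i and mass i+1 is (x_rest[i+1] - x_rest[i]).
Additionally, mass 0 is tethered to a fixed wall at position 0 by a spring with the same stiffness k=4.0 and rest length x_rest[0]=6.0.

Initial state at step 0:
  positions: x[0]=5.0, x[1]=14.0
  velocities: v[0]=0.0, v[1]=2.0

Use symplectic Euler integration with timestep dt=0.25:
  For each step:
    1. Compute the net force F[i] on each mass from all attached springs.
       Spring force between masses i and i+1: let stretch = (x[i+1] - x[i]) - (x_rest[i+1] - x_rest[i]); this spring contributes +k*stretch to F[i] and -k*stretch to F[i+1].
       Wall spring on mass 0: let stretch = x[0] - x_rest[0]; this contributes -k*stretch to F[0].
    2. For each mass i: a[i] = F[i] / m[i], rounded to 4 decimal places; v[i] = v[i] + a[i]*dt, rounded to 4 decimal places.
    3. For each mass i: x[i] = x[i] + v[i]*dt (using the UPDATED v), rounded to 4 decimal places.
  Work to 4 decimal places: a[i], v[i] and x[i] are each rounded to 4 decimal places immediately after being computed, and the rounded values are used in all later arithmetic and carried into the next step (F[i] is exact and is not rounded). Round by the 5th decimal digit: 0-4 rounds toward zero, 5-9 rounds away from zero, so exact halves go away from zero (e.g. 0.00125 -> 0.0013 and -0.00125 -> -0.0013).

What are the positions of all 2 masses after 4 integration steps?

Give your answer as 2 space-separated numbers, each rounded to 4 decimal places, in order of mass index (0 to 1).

Answer: 8.3125 12.3633

Derivation:
Step 0: x=[5.0000 14.0000] v=[0.0000 2.0000]
Step 1: x=[6.0000 13.7500] v=[4.0000 -1.0000]
Step 2: x=[7.4375 13.0625] v=[5.7500 -2.7500]
Step 3: x=[8.4219 12.4688] v=[3.9375 -2.3750]
Step 4: x=[8.3125 12.3633] v=[-0.4375 -0.4219]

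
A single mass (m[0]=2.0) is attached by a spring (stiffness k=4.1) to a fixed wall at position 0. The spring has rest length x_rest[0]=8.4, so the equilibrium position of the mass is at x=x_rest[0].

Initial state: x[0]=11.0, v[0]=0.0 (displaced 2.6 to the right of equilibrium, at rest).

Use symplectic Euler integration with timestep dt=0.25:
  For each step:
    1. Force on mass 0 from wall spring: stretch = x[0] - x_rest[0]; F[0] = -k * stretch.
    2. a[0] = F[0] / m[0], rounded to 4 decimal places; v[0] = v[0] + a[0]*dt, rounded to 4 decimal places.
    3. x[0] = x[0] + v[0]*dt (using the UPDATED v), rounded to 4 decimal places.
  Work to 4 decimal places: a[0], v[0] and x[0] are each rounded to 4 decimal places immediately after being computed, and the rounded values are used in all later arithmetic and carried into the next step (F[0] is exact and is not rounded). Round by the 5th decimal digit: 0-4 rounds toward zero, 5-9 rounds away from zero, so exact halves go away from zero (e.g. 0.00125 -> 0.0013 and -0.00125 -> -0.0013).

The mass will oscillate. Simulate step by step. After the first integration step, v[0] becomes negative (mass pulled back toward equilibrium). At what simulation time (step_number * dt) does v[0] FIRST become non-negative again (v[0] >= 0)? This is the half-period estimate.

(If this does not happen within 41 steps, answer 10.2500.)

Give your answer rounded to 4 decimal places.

Step 0: x=[11.0000] v=[0.0000]
Step 1: x=[10.6669] v=[-1.3325]
Step 2: x=[10.0433] v=[-2.4943]
Step 3: x=[9.2092] v=[-3.3365]
Step 4: x=[8.2714] v=[-3.7512]
Step 5: x=[7.3501] v=[-3.6853]
Step 6: x=[6.5633] v=[-3.1472]
Step 7: x=[6.0118] v=[-2.2059]
Step 8: x=[5.7663] v=[-0.9820]
Step 9: x=[5.8583] v=[0.3678]
First v>=0 after going negative at step 9, time=2.2500

Answer: 2.2500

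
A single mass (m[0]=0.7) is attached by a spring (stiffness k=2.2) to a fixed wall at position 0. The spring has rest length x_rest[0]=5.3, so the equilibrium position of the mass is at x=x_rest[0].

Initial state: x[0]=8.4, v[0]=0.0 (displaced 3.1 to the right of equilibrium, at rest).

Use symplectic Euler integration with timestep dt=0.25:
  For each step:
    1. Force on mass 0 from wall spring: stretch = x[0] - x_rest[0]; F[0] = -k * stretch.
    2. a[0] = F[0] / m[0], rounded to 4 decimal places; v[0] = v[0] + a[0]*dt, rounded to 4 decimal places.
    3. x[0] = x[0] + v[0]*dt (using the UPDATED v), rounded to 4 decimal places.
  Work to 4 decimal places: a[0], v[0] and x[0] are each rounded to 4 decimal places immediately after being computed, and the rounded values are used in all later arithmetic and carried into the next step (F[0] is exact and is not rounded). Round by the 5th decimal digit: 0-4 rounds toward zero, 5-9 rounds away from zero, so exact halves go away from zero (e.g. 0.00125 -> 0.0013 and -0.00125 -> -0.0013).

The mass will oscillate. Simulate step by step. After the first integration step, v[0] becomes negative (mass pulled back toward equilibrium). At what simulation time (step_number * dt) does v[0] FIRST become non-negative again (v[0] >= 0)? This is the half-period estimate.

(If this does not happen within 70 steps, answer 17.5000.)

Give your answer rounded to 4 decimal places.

Step 0: x=[8.4000] v=[0.0000]
Step 1: x=[7.7911] v=[-2.4357]
Step 2: x=[6.6929] v=[-4.3930]
Step 3: x=[5.3211] v=[-5.4874]
Step 4: x=[3.9451] v=[-5.5040]
Step 5: x=[2.8353] v=[-4.4394]
Step 6: x=[2.2096] v=[-2.5029]
Step 7: x=[2.1909] v=[-0.0747]
Step 8: x=[2.7830] v=[2.3682]
First v>=0 after going negative at step 8, time=2.0000

Answer: 2.0000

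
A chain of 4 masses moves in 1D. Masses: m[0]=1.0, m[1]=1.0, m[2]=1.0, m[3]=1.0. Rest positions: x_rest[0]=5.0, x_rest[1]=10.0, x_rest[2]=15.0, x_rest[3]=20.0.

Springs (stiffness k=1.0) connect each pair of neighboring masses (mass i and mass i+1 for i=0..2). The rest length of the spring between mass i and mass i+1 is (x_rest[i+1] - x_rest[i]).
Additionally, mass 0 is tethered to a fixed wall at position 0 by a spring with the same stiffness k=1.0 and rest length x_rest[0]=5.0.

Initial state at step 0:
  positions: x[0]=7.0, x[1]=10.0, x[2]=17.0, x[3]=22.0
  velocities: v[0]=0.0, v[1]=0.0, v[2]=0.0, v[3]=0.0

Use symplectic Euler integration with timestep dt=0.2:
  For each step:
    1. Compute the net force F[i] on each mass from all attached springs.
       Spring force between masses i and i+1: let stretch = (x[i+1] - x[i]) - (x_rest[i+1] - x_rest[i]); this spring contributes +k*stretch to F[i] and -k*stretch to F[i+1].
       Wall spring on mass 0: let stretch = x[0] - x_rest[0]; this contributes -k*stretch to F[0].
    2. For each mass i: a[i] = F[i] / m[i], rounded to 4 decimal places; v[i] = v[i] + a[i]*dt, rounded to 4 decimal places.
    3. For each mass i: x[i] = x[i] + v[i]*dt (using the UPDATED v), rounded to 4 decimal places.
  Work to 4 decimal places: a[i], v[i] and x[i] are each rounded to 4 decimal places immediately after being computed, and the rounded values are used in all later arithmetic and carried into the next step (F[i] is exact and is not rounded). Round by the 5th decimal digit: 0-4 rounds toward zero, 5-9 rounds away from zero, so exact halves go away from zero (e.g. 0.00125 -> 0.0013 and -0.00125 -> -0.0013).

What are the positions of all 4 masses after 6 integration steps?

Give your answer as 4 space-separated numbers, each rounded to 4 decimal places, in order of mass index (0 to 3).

Step 0: x=[7.0000 10.0000 17.0000 22.0000] v=[0.0000 0.0000 0.0000 0.0000]
Step 1: x=[6.8400 10.1600 16.9200 22.0000] v=[-0.8000 0.8000 -0.4000 0.0000]
Step 2: x=[6.5392 10.4576 16.7728 21.9968] v=[-1.5040 1.4880 -0.7360 -0.0160]
Step 3: x=[6.1336 10.8511 16.5820 21.9846] v=[-2.0282 1.9674 -0.9542 -0.0608]
Step 4: x=[5.6713 11.2851 16.3780 21.9563] v=[-2.3114 2.1701 -1.0199 -0.1413]
Step 5: x=[5.2067 11.6983 16.1934 21.9049] v=[-2.3229 2.0659 -0.9228 -0.2570]
Step 6: x=[4.7935 12.0316 16.0575 21.8250] v=[-2.0659 1.6666 -0.6795 -0.3993]

Answer: 4.7935 12.0316 16.0575 21.8250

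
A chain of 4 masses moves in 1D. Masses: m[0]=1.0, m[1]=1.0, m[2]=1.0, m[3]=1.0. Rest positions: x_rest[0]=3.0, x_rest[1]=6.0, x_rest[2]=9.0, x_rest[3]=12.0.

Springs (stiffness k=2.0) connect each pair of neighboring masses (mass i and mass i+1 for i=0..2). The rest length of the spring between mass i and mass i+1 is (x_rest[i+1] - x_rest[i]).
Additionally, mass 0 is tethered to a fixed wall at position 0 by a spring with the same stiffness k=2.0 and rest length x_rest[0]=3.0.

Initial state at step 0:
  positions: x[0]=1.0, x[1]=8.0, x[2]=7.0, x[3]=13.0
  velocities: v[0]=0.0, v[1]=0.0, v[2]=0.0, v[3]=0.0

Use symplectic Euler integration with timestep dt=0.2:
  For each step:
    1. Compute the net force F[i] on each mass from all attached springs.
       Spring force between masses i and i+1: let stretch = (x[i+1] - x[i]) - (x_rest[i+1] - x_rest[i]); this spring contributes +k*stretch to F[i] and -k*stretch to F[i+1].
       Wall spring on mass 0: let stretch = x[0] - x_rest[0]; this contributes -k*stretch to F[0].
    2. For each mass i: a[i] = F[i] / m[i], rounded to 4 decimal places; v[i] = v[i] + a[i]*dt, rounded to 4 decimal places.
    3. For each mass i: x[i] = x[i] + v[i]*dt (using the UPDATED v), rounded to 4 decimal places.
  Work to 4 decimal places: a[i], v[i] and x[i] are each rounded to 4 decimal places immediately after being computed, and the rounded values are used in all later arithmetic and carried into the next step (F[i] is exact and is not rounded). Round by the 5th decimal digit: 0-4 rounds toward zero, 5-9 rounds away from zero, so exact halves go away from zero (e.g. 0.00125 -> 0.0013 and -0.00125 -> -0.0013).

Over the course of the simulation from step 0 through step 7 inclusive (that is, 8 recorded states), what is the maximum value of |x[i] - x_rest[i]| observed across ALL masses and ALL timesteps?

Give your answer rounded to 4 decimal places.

Step 0: x=[1.0000 8.0000 7.0000 13.0000] v=[0.0000 0.0000 0.0000 0.0000]
Step 1: x=[1.4800 7.3600 7.5600 12.7600] v=[2.4000 -3.2000 2.8000 -1.2000]
Step 2: x=[2.3120 6.2656 8.5200 12.3440] v=[4.1600 -5.4720 4.8000 -2.0800]
Step 3: x=[3.2753 5.0353 9.6056 11.8621] v=[4.8166 -6.1517 5.4278 -2.4096]
Step 4: x=[4.1174 4.0298 10.5061 11.4397] v=[4.2105 -5.0276 4.5023 -2.1122]
Step 5: x=[4.6231 3.5494 10.9631 11.1826] v=[2.5285 -2.4020 2.2852 -1.2856]
Step 6: x=[4.6731 3.7480 10.8446 11.1479] v=[0.2498 0.9930 -0.5925 -0.1734]
Step 7: x=[4.2752 4.5883 10.1826 11.3290] v=[-1.9895 4.2017 -3.3098 0.9053]
Max displacement = 2.4506

Answer: 2.4506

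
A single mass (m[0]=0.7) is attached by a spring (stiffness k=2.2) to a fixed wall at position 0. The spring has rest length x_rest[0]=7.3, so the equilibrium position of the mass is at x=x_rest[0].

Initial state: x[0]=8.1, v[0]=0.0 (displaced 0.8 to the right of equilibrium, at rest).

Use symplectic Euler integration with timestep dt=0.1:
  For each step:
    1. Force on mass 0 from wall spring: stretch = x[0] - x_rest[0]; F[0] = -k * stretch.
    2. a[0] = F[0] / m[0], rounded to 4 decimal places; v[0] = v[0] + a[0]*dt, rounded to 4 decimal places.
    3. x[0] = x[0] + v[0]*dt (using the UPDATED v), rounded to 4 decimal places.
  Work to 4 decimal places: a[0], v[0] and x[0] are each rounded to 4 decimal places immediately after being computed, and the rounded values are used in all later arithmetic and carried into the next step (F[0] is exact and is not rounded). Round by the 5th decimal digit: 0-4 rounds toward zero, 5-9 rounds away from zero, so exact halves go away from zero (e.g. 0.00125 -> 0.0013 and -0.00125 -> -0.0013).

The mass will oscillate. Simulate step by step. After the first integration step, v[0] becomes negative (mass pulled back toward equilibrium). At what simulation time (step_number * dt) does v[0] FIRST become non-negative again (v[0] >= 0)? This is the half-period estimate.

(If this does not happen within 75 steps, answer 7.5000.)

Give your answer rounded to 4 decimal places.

Answer: 1.8000

Derivation:
Step 0: x=[8.1000] v=[0.0000]
Step 1: x=[8.0749] v=[-0.2514]
Step 2: x=[8.0254] v=[-0.4949]
Step 3: x=[7.9531] v=[-0.7229]
Step 4: x=[7.8603] v=[-0.9282]
Step 5: x=[7.7499] v=[-1.1043]
Step 6: x=[7.6253] v=[-1.2457]
Step 7: x=[7.4905] v=[-1.3479]
Step 8: x=[7.3497] v=[-1.4078]
Step 9: x=[7.2074] v=[-1.4234]
Step 10: x=[7.0680] v=[-1.3943]
Step 11: x=[6.9359] v=[-1.3214]
Step 12: x=[6.8152] v=[-1.2070]
Step 13: x=[6.7097] v=[-1.0546]
Step 14: x=[6.6228] v=[-0.8691]
Step 15: x=[6.5572] v=[-0.6563]
Step 16: x=[6.5149] v=[-0.4229]
Step 17: x=[6.4973] v=[-0.1762]
Step 18: x=[6.5049] v=[0.0761]
First v>=0 after going negative at step 18, time=1.8000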